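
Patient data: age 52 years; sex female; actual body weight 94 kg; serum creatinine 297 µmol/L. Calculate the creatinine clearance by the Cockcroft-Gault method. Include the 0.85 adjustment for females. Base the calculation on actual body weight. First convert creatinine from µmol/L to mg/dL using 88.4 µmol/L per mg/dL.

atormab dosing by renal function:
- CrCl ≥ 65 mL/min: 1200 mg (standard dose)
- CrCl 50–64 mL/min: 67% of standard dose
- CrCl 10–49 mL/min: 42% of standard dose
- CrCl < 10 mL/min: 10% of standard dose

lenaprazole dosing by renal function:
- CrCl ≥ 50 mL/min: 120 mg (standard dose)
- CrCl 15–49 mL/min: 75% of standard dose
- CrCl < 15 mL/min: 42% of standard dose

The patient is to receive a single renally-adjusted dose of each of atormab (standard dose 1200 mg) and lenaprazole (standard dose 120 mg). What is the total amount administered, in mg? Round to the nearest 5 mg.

595 mg

SCr = 297 / 88.4 = 3.36 mg/dL
CrCl = (140 − 52) × 94 / (72 × 3.36) × 0.85 = 8272.0 / 241.92 × 0.85 ≈ 29.1 mL/min
CrCl ≈ 29 mL/min.
atormab: 10–49 mL/min → 42% of 1200 mg = 504 mg.
lenaprazole: 15–49 mL/min → 75% of 120 mg = 90 mg.
Total = 504 + 90 = 594 mg.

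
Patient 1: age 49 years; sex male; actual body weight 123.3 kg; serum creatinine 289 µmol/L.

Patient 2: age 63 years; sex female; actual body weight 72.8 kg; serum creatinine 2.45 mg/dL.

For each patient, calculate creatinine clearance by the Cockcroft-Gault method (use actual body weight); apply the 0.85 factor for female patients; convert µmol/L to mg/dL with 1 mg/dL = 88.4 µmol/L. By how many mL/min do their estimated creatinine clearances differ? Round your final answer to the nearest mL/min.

21 mL/min

Patient 1: SCr = 289 / 88.4 = 3.269 mg/dL
Patient 1: CrCl = (140 − 49) × 123.3 / (72 × 3.269) = 11220.3 / 235.37 ≈ 47.7 mL/min
Patient 2: CrCl = (140 − 63) × 72.8 / (72 × 2.45) × 0.85 = 5605.6 / 176.40 × 0.85 ≈ 27.0 mL/min
|47.7 − 27.0| = 20.7 mL/min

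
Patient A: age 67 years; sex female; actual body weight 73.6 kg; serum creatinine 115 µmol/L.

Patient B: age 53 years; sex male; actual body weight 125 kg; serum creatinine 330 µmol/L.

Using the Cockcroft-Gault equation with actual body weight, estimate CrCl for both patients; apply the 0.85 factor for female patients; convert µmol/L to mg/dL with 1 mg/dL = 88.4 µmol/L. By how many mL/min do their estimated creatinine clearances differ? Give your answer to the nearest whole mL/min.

Patient A: SCr = 115 / 88.4 = 1.301 mg/dL
Patient A: CrCl = (140 − 67) × 73.6 / (72 × 1.301) × 0.85 = 5372.8 / 93.67 × 0.85 ≈ 48.8 mL/min
Patient B: SCr = 330 / 88.4 = 3.733 mg/dL
Patient B: CrCl = (140 − 53) × 125 / (72 × 3.733) = 10875.0 / 268.78 ≈ 40.5 mL/min
|48.8 − 40.5| = 8.3 mL/min

8 mL/min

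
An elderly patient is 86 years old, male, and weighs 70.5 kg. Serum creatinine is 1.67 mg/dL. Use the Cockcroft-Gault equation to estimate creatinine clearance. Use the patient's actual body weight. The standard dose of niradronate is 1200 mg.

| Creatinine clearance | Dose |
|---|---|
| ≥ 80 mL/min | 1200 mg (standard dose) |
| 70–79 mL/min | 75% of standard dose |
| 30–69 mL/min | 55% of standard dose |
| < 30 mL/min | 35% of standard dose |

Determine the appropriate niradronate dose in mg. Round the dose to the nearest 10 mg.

660 mg

CrCl = (140 − 86) × 70.5 / (72 × 1.67) = 3807.0 / 120.24 ≈ 31.7 mL/min
CrCl ≈ 32 mL/min → bracket 30–69 mL/min.
55% of 1200 mg = 660 mg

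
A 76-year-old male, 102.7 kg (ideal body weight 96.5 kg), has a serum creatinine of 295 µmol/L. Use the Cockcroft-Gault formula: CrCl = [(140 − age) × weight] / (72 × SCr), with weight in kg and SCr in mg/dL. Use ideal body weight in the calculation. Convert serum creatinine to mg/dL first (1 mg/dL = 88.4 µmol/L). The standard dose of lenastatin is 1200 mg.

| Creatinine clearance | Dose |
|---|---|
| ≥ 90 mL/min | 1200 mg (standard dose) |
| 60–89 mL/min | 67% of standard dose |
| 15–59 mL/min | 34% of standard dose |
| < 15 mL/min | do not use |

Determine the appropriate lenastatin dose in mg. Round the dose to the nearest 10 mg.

SCr = 295 / 88.4 = 3.337 mg/dL
CrCl = (140 − 76) × 96.5 / (72 × 3.337) = 6176.0 / 240.26 ≈ 25.7 mL/min
CrCl ≈ 26 mL/min → bracket 15–59 mL/min.
34% of 1200 mg = 408 mg → 410 mg

410 mg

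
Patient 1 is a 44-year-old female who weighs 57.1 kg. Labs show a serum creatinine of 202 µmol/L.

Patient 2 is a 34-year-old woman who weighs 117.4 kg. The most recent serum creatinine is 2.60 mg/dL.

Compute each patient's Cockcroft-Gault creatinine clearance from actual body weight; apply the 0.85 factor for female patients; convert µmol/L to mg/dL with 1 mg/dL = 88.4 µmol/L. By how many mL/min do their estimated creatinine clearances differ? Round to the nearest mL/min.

Patient 1: SCr = 202 / 88.4 = 2.285 mg/dL
Patient 1: CrCl = (140 − 44) × 57.1 / (72 × 2.285) × 0.85 = 5481.6 / 164.52 × 0.85 ≈ 28.3 mL/min
Patient 2: CrCl = (140 − 34) × 117.4 / (72 × 2.6) × 0.85 = 12444.4 / 187.20 × 0.85 ≈ 56.5 mL/min
|28.3 − 56.5| = 28.2 mL/min

28 mL/min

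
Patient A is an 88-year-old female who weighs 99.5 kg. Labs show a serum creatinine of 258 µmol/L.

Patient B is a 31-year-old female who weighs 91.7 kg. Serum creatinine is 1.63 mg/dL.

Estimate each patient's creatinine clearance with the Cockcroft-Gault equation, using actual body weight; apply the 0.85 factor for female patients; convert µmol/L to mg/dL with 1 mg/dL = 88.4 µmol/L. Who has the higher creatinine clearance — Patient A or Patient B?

Patient B

Patient A: SCr = 258 / 88.4 = 2.919 mg/dL
Patient A: CrCl = (140 − 88) × 99.5 / (72 × 2.919) × 0.85 = 5174.0 / 210.17 × 0.85 ≈ 20.9 mL/min
Patient B: CrCl = (140 − 31) × 91.7 / (72 × 1.63) × 0.85 = 9995.3 / 117.36 × 0.85 ≈ 72.4 mL/min
20.9 vs 72.4 mL/min → Patient B is higher.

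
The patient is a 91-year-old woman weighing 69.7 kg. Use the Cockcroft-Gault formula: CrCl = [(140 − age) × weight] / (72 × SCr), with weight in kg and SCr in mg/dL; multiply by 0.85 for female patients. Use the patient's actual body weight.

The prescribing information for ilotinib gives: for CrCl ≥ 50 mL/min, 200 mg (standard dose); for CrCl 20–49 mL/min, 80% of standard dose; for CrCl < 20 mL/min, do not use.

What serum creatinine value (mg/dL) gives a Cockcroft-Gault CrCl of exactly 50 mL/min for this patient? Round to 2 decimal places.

Standard dose requires CrCl ≥ 50 mL/min.
Set (140 − 91) × 69.7 × 0.85 / (72 × SCr) = 50
SCr = (140 − 91) × 69.7 × 0.85 / (72 × 50) = 0.806 mg/dL

0.81 mg/dL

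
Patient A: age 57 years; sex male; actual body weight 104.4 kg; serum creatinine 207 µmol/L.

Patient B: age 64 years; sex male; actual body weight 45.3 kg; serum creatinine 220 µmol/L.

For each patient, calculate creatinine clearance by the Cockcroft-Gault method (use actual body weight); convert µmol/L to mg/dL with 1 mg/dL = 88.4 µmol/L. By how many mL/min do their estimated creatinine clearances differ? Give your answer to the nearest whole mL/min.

Patient A: SCr = 207 / 88.4 = 2.342 mg/dL
Patient A: CrCl = (140 − 57) × 104.4 / (72 × 2.342) = 8665.2 / 168.62 ≈ 51.4 mL/min
Patient B: SCr = 220 / 88.4 = 2.489 mg/dL
Patient B: CrCl = (140 − 64) × 45.3 / (72 × 2.489) = 3442.8 / 179.21 ≈ 19.2 mL/min
|51.4 − 19.2| = 32.2 mL/min

32 mL/min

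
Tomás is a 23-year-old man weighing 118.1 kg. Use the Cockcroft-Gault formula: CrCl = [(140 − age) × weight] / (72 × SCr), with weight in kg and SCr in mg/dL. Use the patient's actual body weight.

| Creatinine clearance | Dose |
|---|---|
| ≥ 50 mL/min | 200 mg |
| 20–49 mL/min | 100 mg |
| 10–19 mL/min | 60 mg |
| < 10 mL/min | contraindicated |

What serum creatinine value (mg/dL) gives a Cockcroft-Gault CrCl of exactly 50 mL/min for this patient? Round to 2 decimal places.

Standard dose requires CrCl ≥ 50 mL/min.
Set (140 − 23) × 118.1 / (72 × SCr) = 50
SCr = (140 − 23) × 118.1 / (72 × 50) = 3.838 mg/dL

3.84 mg/dL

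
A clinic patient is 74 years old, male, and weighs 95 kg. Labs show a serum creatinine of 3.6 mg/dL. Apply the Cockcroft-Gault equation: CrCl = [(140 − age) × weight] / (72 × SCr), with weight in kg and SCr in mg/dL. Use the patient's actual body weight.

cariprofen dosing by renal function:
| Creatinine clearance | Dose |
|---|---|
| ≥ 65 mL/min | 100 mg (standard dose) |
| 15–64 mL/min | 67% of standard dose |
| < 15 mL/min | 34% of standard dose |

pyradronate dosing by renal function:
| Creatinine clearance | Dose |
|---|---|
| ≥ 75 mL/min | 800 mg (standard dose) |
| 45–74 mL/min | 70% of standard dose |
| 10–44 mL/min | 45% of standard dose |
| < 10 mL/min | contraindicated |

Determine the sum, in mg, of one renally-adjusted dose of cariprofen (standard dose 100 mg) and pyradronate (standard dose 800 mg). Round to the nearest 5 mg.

CrCl = (140 − 74) × 95 / (72 × 3.6) = 6270.0 / 259.20 ≈ 24.2 mL/min
CrCl ≈ 24 mL/min.
cariprofen: 15–64 mL/min → 67% of 100 mg = 67 mg.
pyradronate: 10–44 mL/min → 45% of 800 mg = 360 mg.
Total = 67 + 360 = 427 mg.

425 mg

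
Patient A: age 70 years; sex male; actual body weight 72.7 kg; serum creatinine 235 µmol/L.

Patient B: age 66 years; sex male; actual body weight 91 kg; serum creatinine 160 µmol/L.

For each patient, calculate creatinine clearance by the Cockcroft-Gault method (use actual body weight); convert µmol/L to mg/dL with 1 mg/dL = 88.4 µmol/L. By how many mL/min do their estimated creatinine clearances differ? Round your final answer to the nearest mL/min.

Patient A: SCr = 235 / 88.4 = 2.658 mg/dL
Patient A: CrCl = (140 − 70) × 72.7 / (72 × 2.658) = 5089.0 / 191.38 ≈ 26.6 mL/min
Patient B: SCr = 160 / 88.4 = 1.81 mg/dL
Patient B: CrCl = (140 − 66) × 91 / (72 × 1.81) = 6734.0 / 130.32 ≈ 51.7 mL/min
|26.6 − 51.7| = 25.1 mL/min

25 mL/min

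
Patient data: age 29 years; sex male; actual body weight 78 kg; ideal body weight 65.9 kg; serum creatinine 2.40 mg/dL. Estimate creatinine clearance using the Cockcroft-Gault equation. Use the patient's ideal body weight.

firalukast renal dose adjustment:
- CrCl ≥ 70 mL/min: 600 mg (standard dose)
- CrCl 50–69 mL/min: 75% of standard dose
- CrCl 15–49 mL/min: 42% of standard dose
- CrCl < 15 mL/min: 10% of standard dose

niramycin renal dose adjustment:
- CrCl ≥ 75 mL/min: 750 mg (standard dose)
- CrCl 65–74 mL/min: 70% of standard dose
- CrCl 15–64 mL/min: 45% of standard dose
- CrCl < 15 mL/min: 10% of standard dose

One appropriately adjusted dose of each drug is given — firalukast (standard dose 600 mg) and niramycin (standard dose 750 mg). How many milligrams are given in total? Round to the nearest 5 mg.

590 mg

CrCl = (140 − 29) × 65.9 / (72 × 2.4) = 7314.9 / 172.80 ≈ 42.3 mL/min
CrCl ≈ 42 mL/min.
firalukast: 15–49 mL/min → 42% of 600 mg = 252 mg.
niramycin: 15–64 mL/min → 45% of 750 mg = 337.5 mg.
Total = 252 + 337.5 = 589.5 mg.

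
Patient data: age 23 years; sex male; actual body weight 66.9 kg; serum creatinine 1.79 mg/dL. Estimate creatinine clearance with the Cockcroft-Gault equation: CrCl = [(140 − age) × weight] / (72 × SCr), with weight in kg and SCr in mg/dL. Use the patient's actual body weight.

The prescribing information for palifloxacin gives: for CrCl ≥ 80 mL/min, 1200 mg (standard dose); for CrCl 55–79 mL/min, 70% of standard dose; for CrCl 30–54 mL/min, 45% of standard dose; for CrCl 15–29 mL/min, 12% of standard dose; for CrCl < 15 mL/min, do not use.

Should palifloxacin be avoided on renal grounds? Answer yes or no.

no

CrCl = (140 − 23) × 66.9 / (72 × 1.79) = 7827.3 / 128.88 ≈ 60.7 mL/min
CrCl ≈ 61 mL/min, which is ≥ 15 mL/min.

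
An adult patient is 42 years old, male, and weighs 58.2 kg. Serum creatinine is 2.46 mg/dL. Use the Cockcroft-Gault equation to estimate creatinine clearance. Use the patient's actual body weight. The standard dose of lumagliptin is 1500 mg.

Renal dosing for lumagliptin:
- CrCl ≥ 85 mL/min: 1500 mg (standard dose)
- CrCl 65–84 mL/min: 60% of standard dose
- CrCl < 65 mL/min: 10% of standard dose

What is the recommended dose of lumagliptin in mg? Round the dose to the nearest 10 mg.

150 mg

CrCl = (140 − 42) × 58.2 / (72 × 2.46) = 5703.6 / 177.12 ≈ 32.2 mL/min
CrCl ≈ 32 mL/min → bracket < 65 mL/min.
10% of 1500 mg = 150 mg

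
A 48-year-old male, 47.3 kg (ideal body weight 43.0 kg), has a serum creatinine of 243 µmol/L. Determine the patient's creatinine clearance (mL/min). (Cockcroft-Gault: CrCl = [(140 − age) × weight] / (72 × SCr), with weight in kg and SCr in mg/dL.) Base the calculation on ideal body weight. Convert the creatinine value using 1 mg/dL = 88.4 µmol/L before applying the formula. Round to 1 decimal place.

20.0 mL/min

SCr = 243 / 88.4 = 2.749 mg/dL
CrCl = (140 − 48) × 43 / (72 × 2.749) = 3956.0 / 197.93 ≈ 20.0 mL/min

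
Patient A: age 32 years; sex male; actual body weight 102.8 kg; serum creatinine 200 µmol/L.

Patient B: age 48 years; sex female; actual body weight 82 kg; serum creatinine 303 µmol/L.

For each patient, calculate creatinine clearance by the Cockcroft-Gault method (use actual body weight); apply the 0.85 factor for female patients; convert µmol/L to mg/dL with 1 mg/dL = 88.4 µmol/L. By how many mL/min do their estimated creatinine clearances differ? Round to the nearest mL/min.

Patient A: SCr = 200 / 88.4 = 2.262 mg/dL
Patient A: CrCl = (140 − 32) × 102.8 / (72 × 2.262) = 11102.4 / 162.86 ≈ 68.2 mL/min
Patient B: SCr = 303 / 88.4 = 3.428 mg/dL
Patient B: CrCl = (140 − 48) × 82 / (72 × 3.428) × 0.85 = 7544.0 / 246.82 × 0.85 ≈ 26.0 mL/min
|68.2 − 26.0| = 42.2 mL/min

42 mL/min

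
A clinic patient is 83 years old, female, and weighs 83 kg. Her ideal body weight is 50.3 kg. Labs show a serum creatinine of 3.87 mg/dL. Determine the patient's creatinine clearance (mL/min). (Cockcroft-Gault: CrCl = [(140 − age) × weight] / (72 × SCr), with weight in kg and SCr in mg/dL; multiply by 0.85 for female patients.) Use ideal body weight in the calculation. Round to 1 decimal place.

CrCl = (140 − 83) × 50.3 / (72 × 3.87) × 0.85 = 2867.1 / 278.64 × 0.85 ≈ 8.7 mL/min

8.7 mL/min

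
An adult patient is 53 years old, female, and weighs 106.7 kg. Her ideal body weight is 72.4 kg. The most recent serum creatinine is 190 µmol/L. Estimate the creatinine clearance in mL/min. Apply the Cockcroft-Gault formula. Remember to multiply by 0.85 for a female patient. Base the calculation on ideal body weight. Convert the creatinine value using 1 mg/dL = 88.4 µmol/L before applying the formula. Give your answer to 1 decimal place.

SCr = 190 / 88.4 = 2.149 mg/dL
CrCl = (140 − 53) × 72.4 / (72 × 2.149) × 0.85 = 6298.8 / 154.73 × 0.85 ≈ 34.6 mL/min

34.6 mL/min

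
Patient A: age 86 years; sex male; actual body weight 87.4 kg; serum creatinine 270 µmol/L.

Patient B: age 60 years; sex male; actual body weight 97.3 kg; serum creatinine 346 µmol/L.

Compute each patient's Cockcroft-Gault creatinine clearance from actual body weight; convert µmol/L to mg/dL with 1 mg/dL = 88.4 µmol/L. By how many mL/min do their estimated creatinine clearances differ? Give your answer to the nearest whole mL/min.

Patient A: SCr = 270 / 88.4 = 3.054 mg/dL
Patient A: CrCl = (140 − 86) × 87.4 / (72 × 3.054) = 4719.6 / 219.89 ≈ 21.5 mL/min
Patient B: SCr = 346 / 88.4 = 3.914 mg/dL
Patient B: CrCl = (140 − 60) × 97.3 / (72 × 3.914) = 7784.0 / 281.81 ≈ 27.6 mL/min
|21.5 − 27.6| = 6.1 mL/min

6 mL/min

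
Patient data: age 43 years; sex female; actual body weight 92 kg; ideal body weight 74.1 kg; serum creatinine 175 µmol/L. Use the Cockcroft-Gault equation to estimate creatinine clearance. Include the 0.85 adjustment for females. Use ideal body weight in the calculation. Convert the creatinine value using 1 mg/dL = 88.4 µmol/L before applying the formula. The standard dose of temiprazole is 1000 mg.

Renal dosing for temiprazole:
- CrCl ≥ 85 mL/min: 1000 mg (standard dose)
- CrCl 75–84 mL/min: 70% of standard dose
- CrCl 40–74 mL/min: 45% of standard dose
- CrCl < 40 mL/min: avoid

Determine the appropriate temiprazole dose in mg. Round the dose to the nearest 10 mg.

SCr = 175 / 88.4 = 1.98 mg/dL
CrCl = (140 − 43) × 74.1 / (72 × 1.98) × 0.85 = 7187.7 / 142.56 × 0.85 ≈ 42.9 mL/min
CrCl ≈ 43 mL/min → bracket 40–74 mL/min.
45% of 1000 mg = 450 mg

450 mg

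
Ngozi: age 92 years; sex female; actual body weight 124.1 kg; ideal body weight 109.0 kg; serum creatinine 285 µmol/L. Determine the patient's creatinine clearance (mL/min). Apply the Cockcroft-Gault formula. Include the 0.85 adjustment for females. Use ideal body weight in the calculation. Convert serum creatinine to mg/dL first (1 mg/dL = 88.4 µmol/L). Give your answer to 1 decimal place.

19.2 mL/min

SCr = 285 / 88.4 = 3.224 mg/dL
CrCl = (140 − 92) × 109 / (72 × 3.224) × 0.85 = 5232.0 / 232.13 × 0.85 ≈ 19.2 mL/min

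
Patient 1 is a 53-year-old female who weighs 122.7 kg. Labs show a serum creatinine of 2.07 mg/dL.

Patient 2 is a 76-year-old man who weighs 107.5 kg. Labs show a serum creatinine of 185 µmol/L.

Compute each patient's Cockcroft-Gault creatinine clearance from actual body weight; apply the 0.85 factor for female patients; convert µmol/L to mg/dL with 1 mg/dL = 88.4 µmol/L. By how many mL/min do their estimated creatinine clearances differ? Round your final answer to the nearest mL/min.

Patient 1: CrCl = (140 − 53) × 122.7 / (72 × 2.07) × 0.85 = 10674.9 / 149.04 × 0.85 ≈ 60.9 mL/min
Patient 2: SCr = 185 / 88.4 = 2.093 mg/dL
Patient 2: CrCl = (140 − 76) × 107.5 / (72 × 2.093) = 6880.0 / 150.70 ≈ 45.7 mL/min
|60.9 − 45.7| = 15.2 mL/min

15 mL/min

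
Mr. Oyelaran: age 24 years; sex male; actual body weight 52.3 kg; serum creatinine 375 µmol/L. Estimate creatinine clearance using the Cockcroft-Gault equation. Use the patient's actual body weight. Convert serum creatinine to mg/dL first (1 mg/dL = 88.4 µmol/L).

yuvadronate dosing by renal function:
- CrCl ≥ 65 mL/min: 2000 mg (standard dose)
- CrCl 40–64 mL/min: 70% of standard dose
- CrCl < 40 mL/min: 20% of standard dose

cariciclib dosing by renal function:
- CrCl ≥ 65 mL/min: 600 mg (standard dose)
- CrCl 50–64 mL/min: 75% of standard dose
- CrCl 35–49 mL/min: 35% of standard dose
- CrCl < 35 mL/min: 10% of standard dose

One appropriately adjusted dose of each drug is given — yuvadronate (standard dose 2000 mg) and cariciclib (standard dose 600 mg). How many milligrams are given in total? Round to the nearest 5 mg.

SCr = 375 / 88.4 = 4.242 mg/dL
CrCl = (140 − 24) × 52.3 / (72 × 4.242) = 6066.8 / 305.42 ≈ 19.9 mL/min
CrCl ≈ 20 mL/min.
yuvadronate: < 40 mL/min → 20% of 2000 mg = 400 mg.
cariciclib: < 35 mL/min → 10% of 600 mg = 60 mg.
Total = 400 + 60 = 460 mg.

460 mg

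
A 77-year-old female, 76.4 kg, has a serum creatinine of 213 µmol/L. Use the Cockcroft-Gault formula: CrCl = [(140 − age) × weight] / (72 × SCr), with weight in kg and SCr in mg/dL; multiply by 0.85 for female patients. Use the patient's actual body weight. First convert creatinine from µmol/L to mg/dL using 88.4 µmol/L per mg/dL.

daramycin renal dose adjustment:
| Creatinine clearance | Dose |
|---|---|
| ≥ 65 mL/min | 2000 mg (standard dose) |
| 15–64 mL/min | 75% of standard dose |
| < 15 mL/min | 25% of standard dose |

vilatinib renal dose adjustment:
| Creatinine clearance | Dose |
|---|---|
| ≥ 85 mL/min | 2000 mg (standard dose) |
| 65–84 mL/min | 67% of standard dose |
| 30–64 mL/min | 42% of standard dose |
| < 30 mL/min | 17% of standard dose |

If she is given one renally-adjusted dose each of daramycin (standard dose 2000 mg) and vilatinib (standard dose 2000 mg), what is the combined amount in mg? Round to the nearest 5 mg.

SCr = 213 / 88.4 = 2.41 mg/dL
CrCl = (140 − 77) × 76.4 / (72 × 2.41) × 0.85 = 4813.2 / 173.52 × 0.85 ≈ 23.6 mL/min
CrCl ≈ 24 mL/min.
daramycin: 15–64 mL/min → 75% of 2000 mg = 1500 mg.
vilatinib: < 30 mL/min → 17% of 2000 mg = 340 mg.
Total = 1500 + 340 = 1840 mg.

1840 mg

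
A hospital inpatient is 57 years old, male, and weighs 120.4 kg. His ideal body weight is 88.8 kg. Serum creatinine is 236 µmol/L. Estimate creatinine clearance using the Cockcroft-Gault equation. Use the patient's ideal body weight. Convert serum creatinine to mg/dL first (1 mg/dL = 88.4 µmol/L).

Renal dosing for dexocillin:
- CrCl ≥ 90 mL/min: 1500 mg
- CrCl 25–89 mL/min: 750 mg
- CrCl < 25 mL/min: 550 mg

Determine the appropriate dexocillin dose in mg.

750 mg

SCr = 236 / 88.4 = 2.67 mg/dL
CrCl = (140 − 57) × 88.8 / (72 × 2.67) = 7370.4 / 192.24 ≈ 38.3 mL/min
CrCl ≈ 38 mL/min → bracket 25–89 mL/min.
Dose for this bracket: 750 mg.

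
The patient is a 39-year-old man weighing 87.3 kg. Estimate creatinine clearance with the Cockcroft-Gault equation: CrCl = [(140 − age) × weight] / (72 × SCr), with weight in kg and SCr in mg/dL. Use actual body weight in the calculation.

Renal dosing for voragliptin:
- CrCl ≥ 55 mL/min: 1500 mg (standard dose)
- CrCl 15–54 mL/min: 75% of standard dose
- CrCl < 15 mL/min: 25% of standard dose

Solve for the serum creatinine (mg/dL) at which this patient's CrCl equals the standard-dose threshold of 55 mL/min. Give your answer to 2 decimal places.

Standard dose requires CrCl ≥ 55 mL/min.
Set (140 − 39) × 87.3 / (72 × SCr) = 55
SCr = (140 − 39) × 87.3 / (72 × 55) = 2.227 mg/dL

2.23 mg/dL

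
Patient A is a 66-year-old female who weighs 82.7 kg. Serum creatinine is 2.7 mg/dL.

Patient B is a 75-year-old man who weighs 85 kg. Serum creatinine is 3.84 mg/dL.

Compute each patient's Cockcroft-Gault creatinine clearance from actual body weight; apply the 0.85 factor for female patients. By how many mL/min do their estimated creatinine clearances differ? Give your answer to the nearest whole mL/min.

Patient A: CrCl = (140 − 66) × 82.7 / (72 × 2.7) × 0.85 = 6119.8 / 194.40 × 0.85 ≈ 26.8 mL/min
Patient B: CrCl = (140 − 75) × 85 / (72 × 3.84) = 5525.0 / 276.48 ≈ 20.0 mL/min
|26.8 − 20.0| = 6.8 mL/min

7 mL/min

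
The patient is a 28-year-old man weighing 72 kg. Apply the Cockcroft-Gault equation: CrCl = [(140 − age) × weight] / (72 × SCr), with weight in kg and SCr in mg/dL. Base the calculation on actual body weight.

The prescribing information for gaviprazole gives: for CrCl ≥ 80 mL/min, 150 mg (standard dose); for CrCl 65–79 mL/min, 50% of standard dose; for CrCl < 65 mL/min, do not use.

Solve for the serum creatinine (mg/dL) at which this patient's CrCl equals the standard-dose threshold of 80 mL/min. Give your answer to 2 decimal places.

Standard dose requires CrCl ≥ 80 mL/min.
Set (140 − 28) × 72 / (72 × SCr) = 80
SCr = (140 − 28) × 72 / (72 × 80) = 1.400 mg/dL

1.40 mg/dL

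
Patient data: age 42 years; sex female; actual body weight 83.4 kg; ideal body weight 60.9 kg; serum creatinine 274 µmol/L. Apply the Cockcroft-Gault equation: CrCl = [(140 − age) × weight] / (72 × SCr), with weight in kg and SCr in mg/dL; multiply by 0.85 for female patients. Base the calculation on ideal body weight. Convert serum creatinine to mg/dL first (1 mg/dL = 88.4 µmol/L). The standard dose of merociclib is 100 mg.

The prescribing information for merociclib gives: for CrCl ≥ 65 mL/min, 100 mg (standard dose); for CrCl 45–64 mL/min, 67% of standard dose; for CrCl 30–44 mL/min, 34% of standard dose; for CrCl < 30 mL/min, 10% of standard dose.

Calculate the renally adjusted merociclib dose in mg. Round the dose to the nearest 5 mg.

SCr = 274 / 88.4 = 3.1 mg/dL
CrCl = (140 − 42) × 60.9 / (72 × 3.1) × 0.85 = 5968.2 / 223.20 × 0.85 ≈ 22.7 mL/min
CrCl ≈ 23 mL/min → bracket < 30 mL/min.
10% of 100 mg = 10 mg

10 mg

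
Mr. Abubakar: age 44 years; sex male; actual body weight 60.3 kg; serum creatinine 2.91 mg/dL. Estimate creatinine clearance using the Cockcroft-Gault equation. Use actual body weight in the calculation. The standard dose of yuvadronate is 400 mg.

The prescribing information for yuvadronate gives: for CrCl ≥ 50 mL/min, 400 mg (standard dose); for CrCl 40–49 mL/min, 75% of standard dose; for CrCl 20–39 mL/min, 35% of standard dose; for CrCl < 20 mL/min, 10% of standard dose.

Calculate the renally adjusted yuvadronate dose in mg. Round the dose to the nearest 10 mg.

CrCl = (140 − 44) × 60.3 / (72 × 2.91) = 5788.8 / 209.52 ≈ 27.6 mL/min
CrCl ≈ 28 mL/min → bracket 20–39 mL/min.
35% of 400 mg = 140 mg

140 mg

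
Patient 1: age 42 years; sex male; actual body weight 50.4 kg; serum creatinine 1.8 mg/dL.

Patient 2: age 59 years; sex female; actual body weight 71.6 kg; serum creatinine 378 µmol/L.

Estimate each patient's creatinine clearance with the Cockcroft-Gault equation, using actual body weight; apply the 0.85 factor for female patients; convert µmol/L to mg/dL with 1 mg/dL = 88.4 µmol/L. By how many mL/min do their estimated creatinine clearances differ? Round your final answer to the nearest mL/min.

Patient 1: CrCl = (140 − 42) × 50.4 / (72 × 1.8) = 4939.2 / 129.60 ≈ 38.1 mL/min
Patient 2: SCr = 378 / 88.4 = 4.276 mg/dL
Patient 2: CrCl = (140 − 59) × 71.6 / (72 × 4.276) × 0.85 = 5799.6 / 307.87 × 0.85 ≈ 16.0 mL/min
|38.1 − 16.0| = 22.1 mL/min

22 mL/min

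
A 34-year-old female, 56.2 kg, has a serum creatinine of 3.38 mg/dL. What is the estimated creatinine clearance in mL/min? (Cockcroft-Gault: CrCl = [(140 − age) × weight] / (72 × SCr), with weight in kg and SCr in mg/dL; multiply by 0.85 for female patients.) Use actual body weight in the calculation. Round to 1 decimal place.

20.8 mL/min

CrCl = (140 − 34) × 56.2 / (72 × 3.38) × 0.85 = 5957.2 / 243.36 × 0.85 ≈ 20.8 mL/min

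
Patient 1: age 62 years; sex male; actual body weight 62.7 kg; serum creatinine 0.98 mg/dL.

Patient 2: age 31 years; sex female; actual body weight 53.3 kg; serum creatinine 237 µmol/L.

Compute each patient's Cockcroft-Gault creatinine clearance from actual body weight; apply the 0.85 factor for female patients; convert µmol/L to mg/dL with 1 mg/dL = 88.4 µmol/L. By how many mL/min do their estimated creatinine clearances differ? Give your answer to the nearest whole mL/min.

44 mL/min

Patient 1: CrCl = (140 − 62) × 62.7 / (72 × 0.98) = 4890.6 / 70.56 ≈ 69.3 mL/min
Patient 2: SCr = 237 / 88.4 = 2.681 mg/dL
Patient 2: CrCl = (140 − 31) × 53.3 / (72 × 2.681) × 0.85 = 5809.7 / 193.03 × 0.85 ≈ 25.6 mL/min
|69.3 − 25.6| = 43.7 mL/min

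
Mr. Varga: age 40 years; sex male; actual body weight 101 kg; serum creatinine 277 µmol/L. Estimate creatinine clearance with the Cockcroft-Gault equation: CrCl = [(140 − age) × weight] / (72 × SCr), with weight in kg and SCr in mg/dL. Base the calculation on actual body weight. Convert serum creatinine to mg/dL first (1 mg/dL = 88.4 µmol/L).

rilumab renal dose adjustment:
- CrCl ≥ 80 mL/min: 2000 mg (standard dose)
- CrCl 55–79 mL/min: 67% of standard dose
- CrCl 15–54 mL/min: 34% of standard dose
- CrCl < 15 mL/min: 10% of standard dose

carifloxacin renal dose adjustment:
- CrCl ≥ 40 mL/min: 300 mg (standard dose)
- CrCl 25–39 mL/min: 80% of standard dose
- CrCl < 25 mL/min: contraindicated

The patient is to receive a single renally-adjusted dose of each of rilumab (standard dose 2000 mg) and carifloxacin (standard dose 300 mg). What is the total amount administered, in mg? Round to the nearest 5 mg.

980 mg

SCr = 277 / 88.4 = 3.133 mg/dL
CrCl = (140 − 40) × 101 / (72 × 3.133) = 10100.0 / 225.58 ≈ 44.8 mL/min
CrCl ≈ 45 mL/min.
rilumab: 15–54 mL/min → 34% of 2000 mg = 680 mg.
carifloxacin: ≥ 40 mL/min → 100% of 300 mg = 300 mg.
Total = 680 + 300 = 980 mg.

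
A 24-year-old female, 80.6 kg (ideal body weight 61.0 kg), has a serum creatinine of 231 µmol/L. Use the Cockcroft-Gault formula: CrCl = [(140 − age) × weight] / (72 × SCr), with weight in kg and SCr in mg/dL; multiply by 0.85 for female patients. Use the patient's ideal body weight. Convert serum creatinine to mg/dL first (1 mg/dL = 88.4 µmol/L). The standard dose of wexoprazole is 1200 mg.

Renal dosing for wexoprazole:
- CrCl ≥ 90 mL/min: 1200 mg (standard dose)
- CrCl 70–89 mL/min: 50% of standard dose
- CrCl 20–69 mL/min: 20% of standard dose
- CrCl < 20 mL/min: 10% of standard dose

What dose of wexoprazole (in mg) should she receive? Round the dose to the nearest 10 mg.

SCr = 231 / 88.4 = 2.613 mg/dL
CrCl = (140 − 24) × 61 / (72 × 2.613) × 0.85 = 7076.0 / 188.14 × 0.85 ≈ 32.0 mL/min
CrCl ≈ 32 mL/min → bracket 20–69 mL/min.
20% of 1200 mg = 240 mg

240 mg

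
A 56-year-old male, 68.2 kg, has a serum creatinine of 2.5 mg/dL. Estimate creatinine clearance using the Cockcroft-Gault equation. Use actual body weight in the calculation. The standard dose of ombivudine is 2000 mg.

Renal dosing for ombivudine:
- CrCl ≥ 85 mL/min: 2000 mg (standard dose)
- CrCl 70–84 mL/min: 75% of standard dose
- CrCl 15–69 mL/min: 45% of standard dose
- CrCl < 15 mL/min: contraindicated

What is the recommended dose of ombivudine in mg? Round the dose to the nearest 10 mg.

900 mg

CrCl = (140 − 56) × 68.2 / (72 × 2.5) = 5728.8 / 180.00 ≈ 31.8 mL/min
CrCl ≈ 32 mL/min → bracket 15–69 mL/min.
45% of 2000 mg = 900 mg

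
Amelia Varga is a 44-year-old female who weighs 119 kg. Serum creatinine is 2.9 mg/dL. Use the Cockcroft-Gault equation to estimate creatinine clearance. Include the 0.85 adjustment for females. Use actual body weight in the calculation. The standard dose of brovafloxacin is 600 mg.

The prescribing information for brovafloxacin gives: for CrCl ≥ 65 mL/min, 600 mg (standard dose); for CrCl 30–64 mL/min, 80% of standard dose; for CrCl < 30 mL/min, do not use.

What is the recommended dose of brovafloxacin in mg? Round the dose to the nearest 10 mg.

CrCl = (140 − 44) × 119 / (72 × 2.9) × 0.85 = 11424.0 / 208.80 × 0.85 ≈ 46.5 mL/min
CrCl ≈ 47 mL/min → bracket 30–64 mL/min.
80% of 600 mg = 480 mg

480 mg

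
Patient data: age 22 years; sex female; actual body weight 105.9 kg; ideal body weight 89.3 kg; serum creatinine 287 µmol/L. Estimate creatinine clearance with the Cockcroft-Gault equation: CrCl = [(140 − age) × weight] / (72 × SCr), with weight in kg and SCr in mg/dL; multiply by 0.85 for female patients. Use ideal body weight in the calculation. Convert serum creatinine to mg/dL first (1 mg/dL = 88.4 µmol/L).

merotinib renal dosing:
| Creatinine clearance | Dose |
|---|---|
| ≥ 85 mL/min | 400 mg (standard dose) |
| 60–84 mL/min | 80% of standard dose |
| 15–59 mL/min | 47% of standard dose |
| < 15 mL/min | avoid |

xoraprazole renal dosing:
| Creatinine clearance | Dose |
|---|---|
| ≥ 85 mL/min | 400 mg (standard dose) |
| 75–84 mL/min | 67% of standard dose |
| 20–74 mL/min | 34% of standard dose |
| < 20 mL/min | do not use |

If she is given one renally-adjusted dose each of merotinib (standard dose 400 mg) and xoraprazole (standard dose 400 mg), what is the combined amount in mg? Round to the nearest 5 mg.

SCr = 287 / 88.4 = 3.247 mg/dL
CrCl = (140 − 22) × 89.3 / (72 × 3.247) × 0.85 = 10537.4 / 233.78 × 0.85 ≈ 38.3 mL/min
CrCl ≈ 38 mL/min.
merotinib: 15–59 mL/min → 47% of 400 mg = 188 mg.
xoraprazole: 20–74 mL/min → 34% of 400 mg = 136 mg.
Total = 188 + 136 = 324 mg.

325 mg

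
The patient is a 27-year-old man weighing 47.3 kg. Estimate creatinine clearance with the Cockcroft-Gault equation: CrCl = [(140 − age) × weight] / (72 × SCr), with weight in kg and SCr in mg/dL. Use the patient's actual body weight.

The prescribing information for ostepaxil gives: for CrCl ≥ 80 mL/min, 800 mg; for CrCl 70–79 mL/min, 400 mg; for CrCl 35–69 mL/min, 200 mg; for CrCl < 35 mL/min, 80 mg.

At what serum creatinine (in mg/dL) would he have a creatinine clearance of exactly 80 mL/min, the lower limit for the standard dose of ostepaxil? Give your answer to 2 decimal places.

0.93 mg/dL

Standard dose requires CrCl ≥ 80 mL/min.
Set (140 − 27) × 47.3 / (72 × SCr) = 80
SCr = (140 − 27) × 47.3 / (72 × 80) = 0.928 mg/dL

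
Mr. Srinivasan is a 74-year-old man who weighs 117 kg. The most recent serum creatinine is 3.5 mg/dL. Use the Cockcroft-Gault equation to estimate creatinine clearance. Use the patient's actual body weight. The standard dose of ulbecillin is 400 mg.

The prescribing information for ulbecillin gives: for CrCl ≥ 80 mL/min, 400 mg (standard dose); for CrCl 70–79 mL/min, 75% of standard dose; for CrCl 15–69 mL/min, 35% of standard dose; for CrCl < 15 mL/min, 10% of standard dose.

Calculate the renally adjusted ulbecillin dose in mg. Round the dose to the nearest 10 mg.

140 mg

CrCl = (140 − 74) × 117 / (72 × 3.5) = 7722.0 / 252.00 ≈ 30.6 mL/min
CrCl ≈ 31 mL/min → bracket 15–69 mL/min.
35% of 400 mg = 140 mg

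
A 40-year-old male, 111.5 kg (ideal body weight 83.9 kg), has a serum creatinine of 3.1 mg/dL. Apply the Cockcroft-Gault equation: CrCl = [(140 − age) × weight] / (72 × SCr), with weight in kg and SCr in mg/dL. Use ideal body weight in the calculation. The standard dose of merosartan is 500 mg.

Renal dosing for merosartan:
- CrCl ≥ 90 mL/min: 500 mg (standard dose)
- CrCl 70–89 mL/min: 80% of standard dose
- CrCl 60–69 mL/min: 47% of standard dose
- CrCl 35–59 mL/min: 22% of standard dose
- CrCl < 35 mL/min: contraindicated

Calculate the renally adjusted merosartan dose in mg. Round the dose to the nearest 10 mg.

CrCl = (140 − 40) × 83.9 / (72 × 3.1) = 8390.0 / 223.20 ≈ 37.6 mL/min
CrCl ≈ 38 mL/min → bracket 35–59 mL/min.
22% of 500 mg = 110 mg

110 mg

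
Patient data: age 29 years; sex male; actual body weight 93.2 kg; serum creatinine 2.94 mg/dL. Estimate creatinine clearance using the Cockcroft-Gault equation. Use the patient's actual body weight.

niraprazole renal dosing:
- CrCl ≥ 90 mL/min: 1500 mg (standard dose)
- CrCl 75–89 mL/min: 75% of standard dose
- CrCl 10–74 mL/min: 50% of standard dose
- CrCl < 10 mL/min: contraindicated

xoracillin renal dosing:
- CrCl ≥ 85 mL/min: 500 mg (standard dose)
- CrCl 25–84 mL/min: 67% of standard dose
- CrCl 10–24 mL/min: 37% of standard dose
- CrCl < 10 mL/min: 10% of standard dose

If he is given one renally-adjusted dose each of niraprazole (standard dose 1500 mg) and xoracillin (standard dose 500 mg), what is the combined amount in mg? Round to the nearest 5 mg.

CrCl = (140 − 29) × 93.2 / (72 × 2.94) = 10345.2 / 211.68 ≈ 48.9 mL/min
CrCl ≈ 49 mL/min.
niraprazole: 10–74 mL/min → 50% of 1500 mg = 750 mg.
xoracillin: 25–84 mL/min → 67% of 500 mg = 335 mg.
Total = 750 + 335 = 1085 mg.

1085 mg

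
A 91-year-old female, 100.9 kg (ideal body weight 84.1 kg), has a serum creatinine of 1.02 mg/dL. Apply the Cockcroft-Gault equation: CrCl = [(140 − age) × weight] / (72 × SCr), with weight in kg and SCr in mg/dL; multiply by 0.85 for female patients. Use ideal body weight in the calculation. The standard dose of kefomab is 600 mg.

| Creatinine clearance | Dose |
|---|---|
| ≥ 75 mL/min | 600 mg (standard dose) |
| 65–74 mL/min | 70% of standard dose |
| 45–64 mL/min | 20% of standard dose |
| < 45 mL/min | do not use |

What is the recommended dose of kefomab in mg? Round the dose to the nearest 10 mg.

120 mg

CrCl = (140 − 91) × 84.1 / (72 × 1.02) × 0.85 = 4120.9 / 73.44 × 0.85 ≈ 47.7 mL/min
CrCl ≈ 48 mL/min → bracket 45–64 mL/min.
20% of 600 mg = 120 mg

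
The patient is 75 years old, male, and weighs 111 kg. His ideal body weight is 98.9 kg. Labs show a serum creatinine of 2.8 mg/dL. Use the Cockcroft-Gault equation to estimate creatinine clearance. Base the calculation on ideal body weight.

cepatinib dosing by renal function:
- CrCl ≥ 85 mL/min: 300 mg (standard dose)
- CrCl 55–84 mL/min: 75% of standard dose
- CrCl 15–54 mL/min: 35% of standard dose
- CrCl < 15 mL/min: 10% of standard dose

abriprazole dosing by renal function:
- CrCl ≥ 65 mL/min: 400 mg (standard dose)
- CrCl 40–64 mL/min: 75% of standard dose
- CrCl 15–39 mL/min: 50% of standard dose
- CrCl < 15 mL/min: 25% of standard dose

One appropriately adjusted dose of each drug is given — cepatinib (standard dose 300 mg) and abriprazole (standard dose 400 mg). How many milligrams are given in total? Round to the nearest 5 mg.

305 mg

CrCl = (140 − 75) × 98.9 / (72 × 2.8) = 6428.5 / 201.60 ≈ 31.9 mL/min
CrCl ≈ 32 mL/min.
cepatinib: 15–54 mL/min → 35% of 300 mg = 105 mg.
abriprazole: 15–39 mL/min → 50% of 400 mg = 200 mg.
Total = 105 + 200 = 305 mg.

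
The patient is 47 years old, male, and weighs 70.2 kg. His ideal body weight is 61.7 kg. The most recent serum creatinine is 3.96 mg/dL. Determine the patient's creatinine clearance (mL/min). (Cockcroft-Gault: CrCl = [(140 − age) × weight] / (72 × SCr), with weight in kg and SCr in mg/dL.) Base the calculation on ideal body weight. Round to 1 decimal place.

CrCl = (140 − 47) × 61.7 / (72 × 3.96) = 5738.1 / 285.12 ≈ 20.1 mL/min

20.1 mL/min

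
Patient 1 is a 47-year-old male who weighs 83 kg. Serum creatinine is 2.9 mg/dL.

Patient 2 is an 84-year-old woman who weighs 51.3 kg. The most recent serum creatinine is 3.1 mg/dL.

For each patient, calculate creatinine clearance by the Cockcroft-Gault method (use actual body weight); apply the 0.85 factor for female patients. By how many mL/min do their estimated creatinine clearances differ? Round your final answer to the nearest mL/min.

Patient 1: CrCl = (140 − 47) × 83 / (72 × 2.9) = 7719.0 / 208.80 ≈ 37.0 mL/min
Patient 2: CrCl = (140 − 84) × 51.3 / (72 × 3.1) × 0.85 = 2872.8 / 223.20 × 0.85 ≈ 10.9 mL/min
|37.0 − 10.9| = 26.1 mL/min

26 mL/min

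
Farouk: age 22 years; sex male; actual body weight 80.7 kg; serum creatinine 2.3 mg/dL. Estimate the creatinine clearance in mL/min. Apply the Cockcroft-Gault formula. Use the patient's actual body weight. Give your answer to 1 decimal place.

CrCl = (140 − 22) × 80.7 / (72 × 2.3) = 9522.6 / 165.60 ≈ 57.5 mL/min

57.5 mL/min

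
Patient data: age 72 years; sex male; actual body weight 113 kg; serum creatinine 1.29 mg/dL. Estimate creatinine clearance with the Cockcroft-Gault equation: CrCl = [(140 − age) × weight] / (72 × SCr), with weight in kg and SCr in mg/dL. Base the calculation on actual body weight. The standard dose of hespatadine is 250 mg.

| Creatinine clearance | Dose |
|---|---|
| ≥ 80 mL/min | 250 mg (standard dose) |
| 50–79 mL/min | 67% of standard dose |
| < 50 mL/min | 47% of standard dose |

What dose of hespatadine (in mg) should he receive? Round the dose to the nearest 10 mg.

CrCl = (140 − 72) × 113 / (72 × 1.29) = 7684.0 / 92.88 ≈ 82.7 mL/min
CrCl ≈ 83 mL/min → bracket ≥ 80 mL/min.
100% of 250 mg = 250 mg

250 mg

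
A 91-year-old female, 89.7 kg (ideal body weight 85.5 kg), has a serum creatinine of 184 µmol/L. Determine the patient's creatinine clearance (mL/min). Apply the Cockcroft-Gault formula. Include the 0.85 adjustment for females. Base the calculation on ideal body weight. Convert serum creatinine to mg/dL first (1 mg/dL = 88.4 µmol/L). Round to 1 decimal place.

SCr = 184 / 88.4 = 2.081 mg/dL
CrCl = (140 − 91) × 85.5 / (72 × 2.081) × 0.85 = 4189.5 / 149.83 × 0.85 ≈ 23.8 mL/min

23.8 mL/min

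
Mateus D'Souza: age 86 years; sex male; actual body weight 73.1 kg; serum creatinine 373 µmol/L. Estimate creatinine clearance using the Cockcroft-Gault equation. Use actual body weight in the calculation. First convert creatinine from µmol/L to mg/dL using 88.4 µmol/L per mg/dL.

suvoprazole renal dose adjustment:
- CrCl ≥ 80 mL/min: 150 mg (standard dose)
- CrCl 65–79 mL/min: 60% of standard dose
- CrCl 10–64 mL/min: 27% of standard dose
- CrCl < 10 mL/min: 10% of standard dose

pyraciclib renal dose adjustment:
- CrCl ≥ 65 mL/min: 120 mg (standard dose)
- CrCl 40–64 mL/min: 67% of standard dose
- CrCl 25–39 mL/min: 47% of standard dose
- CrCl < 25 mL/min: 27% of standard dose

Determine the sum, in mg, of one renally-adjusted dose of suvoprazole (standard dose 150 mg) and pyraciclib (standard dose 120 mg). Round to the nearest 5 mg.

SCr = 373 / 88.4 = 4.219 mg/dL
CrCl = (140 − 86) × 73.1 / (72 × 4.219) = 3947.4 / 303.77 ≈ 13.0 mL/min
CrCl ≈ 13 mL/min.
suvoprazole: 10–64 mL/min → 27% of 150 mg = 40.5 mg.
pyraciclib: < 25 mL/min → 27% of 120 mg = 32.4 mg.
Total = 40.5 + 32.4 = 72.9 mg.

75 mg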